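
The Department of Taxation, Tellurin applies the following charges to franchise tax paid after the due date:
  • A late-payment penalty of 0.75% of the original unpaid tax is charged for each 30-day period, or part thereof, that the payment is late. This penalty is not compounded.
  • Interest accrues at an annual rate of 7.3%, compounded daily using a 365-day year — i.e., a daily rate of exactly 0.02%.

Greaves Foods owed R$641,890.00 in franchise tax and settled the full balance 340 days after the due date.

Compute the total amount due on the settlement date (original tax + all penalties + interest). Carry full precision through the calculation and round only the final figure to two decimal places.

Penalty periods: ⌈340/30⌉ = 12; penalty = 12 × 0.75% × R$641,890.00 = R$57,770.10
Interest: R$641,890.00 × ((1 + 0.0002)^340 − 1) = R$641,890.00 × 0.07035803… = R$45,162.1165…
Total = R$641,890.00 + R$57,770.1000 + R$45,162.1165… = R$744,822.22

R$744,822.22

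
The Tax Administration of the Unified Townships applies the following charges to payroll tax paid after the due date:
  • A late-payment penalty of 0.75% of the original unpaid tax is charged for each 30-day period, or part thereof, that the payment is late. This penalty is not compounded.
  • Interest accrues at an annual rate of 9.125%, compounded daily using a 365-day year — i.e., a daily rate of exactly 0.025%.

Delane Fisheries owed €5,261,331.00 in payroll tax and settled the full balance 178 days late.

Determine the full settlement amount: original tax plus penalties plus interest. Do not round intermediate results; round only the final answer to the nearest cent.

Penalty periods: ⌈178/30⌉ = 6; penalty = 6 × 0.75% × €5,261,331.00 = €236,759.90…
Interest: €5,261,331.00 × ((1 + 0.00025)^178 − 1) = €5,261,331.00 × 0.04549916… = €239,386.1519…
Total = €5,261,331.00 + €236,759.8950 + €239,386.1519… = €5,737,477.05

€5,737,477.05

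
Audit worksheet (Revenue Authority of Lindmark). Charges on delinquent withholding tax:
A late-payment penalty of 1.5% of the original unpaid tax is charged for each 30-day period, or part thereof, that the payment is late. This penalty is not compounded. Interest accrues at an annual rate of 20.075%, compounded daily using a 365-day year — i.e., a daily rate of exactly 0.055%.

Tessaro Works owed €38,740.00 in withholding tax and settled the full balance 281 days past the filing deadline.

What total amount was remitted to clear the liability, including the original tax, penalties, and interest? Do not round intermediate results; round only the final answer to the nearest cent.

€51,023.80

Penalty periods: ⌈281/30⌉ = 10; penalty = 10 × 1.5% × €38,740.00 = €5,811.00
Interest: €38,740.00 × ((1 + 0.00055)^281 − 1) = €38,740.00 × 0.16708305… = €6,472.7973…
Total = €38,740.00 + €5,811.0000 + €6,472.7973… = €51,023.80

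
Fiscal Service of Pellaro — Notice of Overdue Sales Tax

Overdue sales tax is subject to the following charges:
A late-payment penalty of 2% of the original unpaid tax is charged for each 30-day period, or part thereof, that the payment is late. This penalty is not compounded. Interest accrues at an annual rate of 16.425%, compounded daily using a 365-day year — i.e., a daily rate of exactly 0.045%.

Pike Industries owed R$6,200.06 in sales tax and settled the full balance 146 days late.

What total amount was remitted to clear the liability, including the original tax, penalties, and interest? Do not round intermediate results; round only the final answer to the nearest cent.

Penalty periods: ⌈146/30⌉ = 5; penalty = 5 × 2% × R$6,200.06 = R$620.01…
Interest: R$6,200.06 × ((1 + 0.00045)^146 − 1) = R$6,200.06 × 0.06789052… = R$420.9253…
Total = R$6,200.06 + R$620.0060 + R$420.9253… = R$7,240.99

R$7,240.99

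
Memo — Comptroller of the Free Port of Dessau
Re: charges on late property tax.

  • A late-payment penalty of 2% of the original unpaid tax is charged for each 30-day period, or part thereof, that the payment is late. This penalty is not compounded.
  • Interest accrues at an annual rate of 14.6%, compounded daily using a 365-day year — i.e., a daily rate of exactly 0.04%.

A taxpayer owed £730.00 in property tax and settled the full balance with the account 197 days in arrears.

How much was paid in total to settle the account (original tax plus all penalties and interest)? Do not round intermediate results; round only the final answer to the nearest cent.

£892.04

Penalty periods: ⌈197/30⌉ = 7; penalty = 7 × 2% × £730.00 = £102.20
Interest: £730.00 × ((1 + 0.0004)^197 − 1) = £730.00 × 0.08197086… = £59.8387…
Total = £730.00 + £102.2000 + £59.8387… = £892.04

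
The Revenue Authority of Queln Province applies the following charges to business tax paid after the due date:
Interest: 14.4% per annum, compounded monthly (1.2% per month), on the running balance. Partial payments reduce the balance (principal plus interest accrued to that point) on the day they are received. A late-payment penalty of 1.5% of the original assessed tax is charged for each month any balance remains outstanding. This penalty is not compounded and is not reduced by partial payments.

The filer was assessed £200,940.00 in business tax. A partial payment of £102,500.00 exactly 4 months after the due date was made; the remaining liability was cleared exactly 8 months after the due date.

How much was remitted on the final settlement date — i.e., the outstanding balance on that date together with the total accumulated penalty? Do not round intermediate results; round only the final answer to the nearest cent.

Balance at month 4: £200,940.0000 × (1 + 0.012)^4 = £210,760.1252…
After £102,500.00 payment: £210,760.1252… − £102,500.00 = £108,260.1252…
Balance at month 8: £108,260.1252… × (1 + 0.012)^4 = £113,550.8985…
Penalty: 8 × 1.5% × £200,940.00 = £24,112.80
Final settlement = outstanding balance + penalty = £113,550.8985… + £24,112.80 = £137,663.70

£137,663.70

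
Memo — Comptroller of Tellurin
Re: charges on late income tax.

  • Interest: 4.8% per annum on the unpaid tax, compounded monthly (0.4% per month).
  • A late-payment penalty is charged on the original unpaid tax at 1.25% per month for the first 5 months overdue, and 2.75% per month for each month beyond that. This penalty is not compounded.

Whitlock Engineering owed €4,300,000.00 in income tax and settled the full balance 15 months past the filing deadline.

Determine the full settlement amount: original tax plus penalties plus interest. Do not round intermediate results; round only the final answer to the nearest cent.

€6,016,600.73

Penalty, months 1–5: 5 × 1.25% × €4,300,000.00 = €268,750.00
Penalty, months 6–15: 10 × 2.75% × €4,300,000.00 = €1,182,500.00
Interest: €4,300,000.00 × ((1 + 0.004)^15 − 1) = €4,300,000.00 × 0.0617095… = €265,350.7319…
Total = €4,300,000.00 + €1,451,250.0000 + €265,350.7319… = €6,016,600.73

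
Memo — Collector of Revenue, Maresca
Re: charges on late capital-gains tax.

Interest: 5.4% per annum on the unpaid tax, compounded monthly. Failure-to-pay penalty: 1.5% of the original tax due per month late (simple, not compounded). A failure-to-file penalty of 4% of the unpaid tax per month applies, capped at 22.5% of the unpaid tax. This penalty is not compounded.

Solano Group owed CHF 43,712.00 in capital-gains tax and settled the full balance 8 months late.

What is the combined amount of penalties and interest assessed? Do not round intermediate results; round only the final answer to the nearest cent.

CHF 16,679.28

Failure-to-file: 8 × 4% × CHF 43,712.00 = CHF 13,987.84, capped at 22.5% × CHF 43,712.00 = CHF 9,835.20
Failure-to-pay penalty: 8 × 1.5% × CHF 43,712.00 = CHF 5,245.44
Interest (5.4%/yr ÷ 12 = 0.45%/month): CHF 43,712.00 × ((1 + 0.0045)^8 − 1) = CHF 1,598.6410…
Penalties + interest = CHF 15,080.6400 + CHF 1,598.6410… = CHF 16,679.28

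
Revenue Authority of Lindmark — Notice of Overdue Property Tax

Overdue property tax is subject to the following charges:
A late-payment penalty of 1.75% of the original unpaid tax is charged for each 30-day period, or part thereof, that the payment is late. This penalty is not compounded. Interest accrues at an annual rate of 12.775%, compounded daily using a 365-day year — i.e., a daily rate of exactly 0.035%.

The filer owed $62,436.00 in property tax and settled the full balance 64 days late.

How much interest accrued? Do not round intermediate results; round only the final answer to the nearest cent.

Interest: $62,436.00 × ((1 + 0.00035)^64 − 1) = $62,436.00 × 0.02264876… = $1,414.0977…

$1,414.10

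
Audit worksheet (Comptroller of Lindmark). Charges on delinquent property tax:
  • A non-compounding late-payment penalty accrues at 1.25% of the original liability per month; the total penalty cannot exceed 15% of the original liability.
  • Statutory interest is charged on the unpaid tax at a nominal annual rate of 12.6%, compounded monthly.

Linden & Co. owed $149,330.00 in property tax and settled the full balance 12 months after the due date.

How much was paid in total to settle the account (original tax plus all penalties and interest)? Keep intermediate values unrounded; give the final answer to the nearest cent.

$191,670.62

Penalty (uncapped): 12 × 1.25% × $149,330.00 = $22,399.50; cap = 15% × $149,330.00 = $22,399.50 → penalty = $22,399.50
Interest (12.6%/yr ÷ 12 = 1.05%/month): $149,330.00 × ((1 + 0.0105)^12 − 1) = $19,941.1245…
Total = $149,330.00 + $22,399.5000 + $19,941.1245… = $191,670.62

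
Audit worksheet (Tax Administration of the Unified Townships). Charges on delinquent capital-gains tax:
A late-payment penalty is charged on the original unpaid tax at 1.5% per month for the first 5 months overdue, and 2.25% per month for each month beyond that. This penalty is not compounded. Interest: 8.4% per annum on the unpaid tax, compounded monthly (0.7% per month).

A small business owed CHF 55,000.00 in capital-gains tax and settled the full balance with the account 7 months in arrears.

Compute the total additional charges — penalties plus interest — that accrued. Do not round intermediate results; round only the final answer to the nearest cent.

CHF 9,352.26

Penalty, months 1–5: 5 × 1.5% × CHF 55,000.00 = CHF 4,125.00
Penalty, months 6–7: 2 × 2.25% × CHF 55,000.00 = CHF 2,475.00
Interest: CHF 55,000.00 × ((1 + 0.007)^7 − 1) = CHF 55,000.00 × 0.0500411… = CHF 2,752.2599…
Penalties + interest = CHF 6,600.0000 + CHF 2,752.2599… = CHF 9,352.26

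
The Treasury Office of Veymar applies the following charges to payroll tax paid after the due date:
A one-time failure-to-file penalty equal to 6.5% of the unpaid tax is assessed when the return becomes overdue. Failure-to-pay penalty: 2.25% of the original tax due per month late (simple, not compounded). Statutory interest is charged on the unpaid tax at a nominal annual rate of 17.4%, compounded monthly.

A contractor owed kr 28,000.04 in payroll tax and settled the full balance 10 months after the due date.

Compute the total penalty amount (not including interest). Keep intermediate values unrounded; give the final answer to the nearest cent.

kr 8,120.01

Failure-to-file penalty: 6.5% × kr 28,000.04 = kr 1,820.00…
Failure-to-pay penalty: 10 × 2.25% × kr 28,000.04 = kr 6,300.01…
Total penalty = kr 1,820.00… + kr 6,300.01… = kr 8,120.01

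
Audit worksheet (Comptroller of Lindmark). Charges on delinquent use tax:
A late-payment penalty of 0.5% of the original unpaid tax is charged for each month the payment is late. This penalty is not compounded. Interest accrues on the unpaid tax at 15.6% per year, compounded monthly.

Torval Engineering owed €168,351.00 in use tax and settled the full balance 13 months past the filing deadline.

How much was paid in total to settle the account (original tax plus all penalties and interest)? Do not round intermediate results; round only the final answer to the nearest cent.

Late-payment penalty = 0.5% × €168,351.00 × 13 mo = €10,942.82…
Interest (15.6%/yr ÷ 12 = 1.3%/month): €168,351.00 × ((1 + 0.013)^13 − 1) = €30,779.8237…
Total = €168,351.00 + €10,942.8150 + €30,779.8237… = €210,073.64

€210,073.64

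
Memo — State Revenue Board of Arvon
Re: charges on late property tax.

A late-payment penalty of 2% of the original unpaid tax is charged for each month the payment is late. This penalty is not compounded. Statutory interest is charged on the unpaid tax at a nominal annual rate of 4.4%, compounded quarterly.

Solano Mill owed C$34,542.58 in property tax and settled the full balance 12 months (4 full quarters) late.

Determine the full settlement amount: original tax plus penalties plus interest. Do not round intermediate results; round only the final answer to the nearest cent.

Late-payment penalty = 2% × C$34,542.58 × 12 mo = C$8,290.22…
Interest (4.4%/yr ÷ 4 = 1.1%/quarter): C$34,542.58 × ((1 + 0.011)^4 − 1) = C$1,545.1358…
Total = C$34,542.58 + C$8,290.2192 + C$1,545.1358… = C$44,377.94

C$44,377.94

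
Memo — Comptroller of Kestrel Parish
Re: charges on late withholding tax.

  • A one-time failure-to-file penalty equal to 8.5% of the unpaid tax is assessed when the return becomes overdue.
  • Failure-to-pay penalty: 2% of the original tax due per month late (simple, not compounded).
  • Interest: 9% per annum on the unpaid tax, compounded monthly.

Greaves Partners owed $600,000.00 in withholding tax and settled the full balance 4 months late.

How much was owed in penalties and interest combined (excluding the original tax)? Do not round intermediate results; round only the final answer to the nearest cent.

$117,203.51

Failure-to-file penalty: 8.5% × $600,000.00 = $51,000.00
Failure-to-pay penalty: 4 × 2% × $600,000.00 = $48,000.00
Interest (9%/yr ÷ 12 = 0.75%/month): $600,000.00 × ((1 + 0.0075)^4 − 1) = $18,203.5144…
Penalties + interest = $99,000.0000 + $18,203.5144… = $117,203.51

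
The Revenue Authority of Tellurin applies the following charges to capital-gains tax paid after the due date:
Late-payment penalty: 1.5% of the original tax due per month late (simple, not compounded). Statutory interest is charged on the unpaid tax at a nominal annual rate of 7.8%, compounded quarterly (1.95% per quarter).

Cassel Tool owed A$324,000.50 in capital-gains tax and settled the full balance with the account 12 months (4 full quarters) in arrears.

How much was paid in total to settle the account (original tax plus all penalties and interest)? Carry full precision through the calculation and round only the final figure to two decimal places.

A$408,341.49

Late-payment penalty = 1.5% × A$324,000.50 × 12 mo = A$58,320.09
Interest: A$324,000.50 × ((1 + 0.0195)^4 − 1) = A$324,000.50 × 0.0803113… = A$26,020.9027…
Total = A$324,000.50 + A$58,320.0900 + A$26,020.9027… = A$408,341.49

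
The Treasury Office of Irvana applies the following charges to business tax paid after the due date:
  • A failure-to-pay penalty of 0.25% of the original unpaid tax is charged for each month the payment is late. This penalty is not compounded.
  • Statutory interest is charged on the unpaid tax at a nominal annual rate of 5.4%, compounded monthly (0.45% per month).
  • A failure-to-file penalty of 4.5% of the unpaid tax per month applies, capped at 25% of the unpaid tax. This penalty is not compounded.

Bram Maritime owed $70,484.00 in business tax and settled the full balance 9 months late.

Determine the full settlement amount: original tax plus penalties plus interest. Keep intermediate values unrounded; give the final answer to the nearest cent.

Failure-to-file: 9 × 4.5% × $70,484.00 = $28,546.02, capped at 25% × $70,484.00 = $17,621.00
Failure-to-pay penalty: 9 × 0.25% × $70,484.00 = $1,585.89
Interest: $70,484.00 × ((1 + 0.0045)^9 − 1) = $70,484.00 × 0.0412367… = $2,906.5280…
Total = $70,484.00 + $19,206.8900 + $2,906.5280… = $92,597.42

$92,597.42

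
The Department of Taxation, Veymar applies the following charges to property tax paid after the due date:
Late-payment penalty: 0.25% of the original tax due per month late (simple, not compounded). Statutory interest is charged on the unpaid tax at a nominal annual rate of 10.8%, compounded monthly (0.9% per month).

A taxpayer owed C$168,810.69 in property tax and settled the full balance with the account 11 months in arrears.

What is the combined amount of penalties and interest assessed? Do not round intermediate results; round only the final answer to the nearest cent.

C$22,127.28

Late-payment penalty = 0.25% × C$168,810.69 × 11 mo = C$4,642.29…
Interest: C$168,810.69 × ((1 + 0.009)^11 − 1) = C$168,810.69 × 0.1035775… = C$17,484.9855…
Penalties + interest = C$4,642.2940… + C$17,484.9855… = C$22,127.28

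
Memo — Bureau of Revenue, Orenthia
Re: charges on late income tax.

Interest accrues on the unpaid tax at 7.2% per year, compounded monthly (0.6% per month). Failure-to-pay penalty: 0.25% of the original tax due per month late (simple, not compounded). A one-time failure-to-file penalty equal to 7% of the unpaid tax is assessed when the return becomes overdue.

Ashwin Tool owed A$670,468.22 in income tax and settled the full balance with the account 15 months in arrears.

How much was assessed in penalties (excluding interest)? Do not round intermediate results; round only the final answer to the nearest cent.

A$72,075.33

Failure-to-file penalty: 7% × A$670,468.22 = A$46,932.78…
Failure-to-pay penalty: 15 × 0.25% × A$670,468.22 = A$25,142.56…
Total penalty = A$46,932.78… + A$25,142.56… = A$72,075.33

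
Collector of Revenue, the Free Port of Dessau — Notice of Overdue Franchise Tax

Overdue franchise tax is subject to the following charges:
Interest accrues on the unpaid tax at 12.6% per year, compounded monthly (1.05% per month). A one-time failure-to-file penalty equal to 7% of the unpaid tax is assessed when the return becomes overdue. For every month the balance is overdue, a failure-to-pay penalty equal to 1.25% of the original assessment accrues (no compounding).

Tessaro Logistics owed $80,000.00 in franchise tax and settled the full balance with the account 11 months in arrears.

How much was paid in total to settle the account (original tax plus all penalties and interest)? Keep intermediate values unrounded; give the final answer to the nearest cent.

$106,340.71

Failure-to-file penalty: 7% × $80,000.00 = $5,600.00
Failure-to-pay penalty = 1.25% × $80,000.00 × 11 mo = $11,000.00
Interest: $80,000.00 × ((1 + 0.0105)^11 − 1) = $80,000.00 × 0.1217588… = $9,740.7063…
Total = $80,000.00 + $16,600.0000 + $9,740.7063… = $106,340.71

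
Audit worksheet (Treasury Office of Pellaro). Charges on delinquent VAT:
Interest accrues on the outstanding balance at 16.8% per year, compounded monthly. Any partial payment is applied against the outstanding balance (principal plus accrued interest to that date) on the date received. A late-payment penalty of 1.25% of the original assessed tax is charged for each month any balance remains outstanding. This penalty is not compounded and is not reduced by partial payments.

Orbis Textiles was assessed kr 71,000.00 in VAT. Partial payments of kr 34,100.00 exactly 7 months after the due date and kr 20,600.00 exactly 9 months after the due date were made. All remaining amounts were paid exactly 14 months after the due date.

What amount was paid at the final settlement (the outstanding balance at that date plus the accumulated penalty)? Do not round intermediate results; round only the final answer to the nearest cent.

Monthly rate = 16.8% ÷ 12 = 1.4%
Balance at month 7: kr 71,000.0000 × (1 + 0.014)^7 = kr 78,257.1511…
After kr 34,100.00 payment: kr 78,257.1511… − kr 34,100.00 = kr 44,157.1511…
Balance at month 9: kr 44,157.1511… × (1 + 0.014)^2 = kr 45,402.2061…
After kr 20,600.00 payment: kr 45,402.2061… − kr 20,600.00 = kr 24,802.2061…
Balance at month 14: kr 24,802.2061… × (1 + 0.014)^5 = kr 26,587.6582…
Penalty: 14 × 1.25% × kr 71,000.00 = kr 12,425.00
Final settlement = outstanding balance + penalty = kr 26,587.6582… + kr 12,425.00 = kr 39,012.66

kr 39,012.66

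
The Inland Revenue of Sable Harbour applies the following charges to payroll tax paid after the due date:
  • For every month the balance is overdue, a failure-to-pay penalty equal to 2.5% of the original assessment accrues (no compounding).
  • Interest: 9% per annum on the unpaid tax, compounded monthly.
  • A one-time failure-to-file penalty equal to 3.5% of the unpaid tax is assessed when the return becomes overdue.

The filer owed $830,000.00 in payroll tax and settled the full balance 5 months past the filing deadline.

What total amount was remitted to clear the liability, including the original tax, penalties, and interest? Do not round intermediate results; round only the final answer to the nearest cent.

$994,395.39

Failure-to-file penalty: 3.5% × $830,000.00 = $29,050.00
Failure-to-pay penalty: 5 × 2.5% × $830,000.00 = $103,750.00
Interest (9%/yr ÷ 12 = 0.75%/month): $830,000.00 × ((1 + 0.0075)^5 − 1) = $31,595.3897…
Total = $830,000.00 + $132,800.0000 + $31,595.3897… = $994,395.39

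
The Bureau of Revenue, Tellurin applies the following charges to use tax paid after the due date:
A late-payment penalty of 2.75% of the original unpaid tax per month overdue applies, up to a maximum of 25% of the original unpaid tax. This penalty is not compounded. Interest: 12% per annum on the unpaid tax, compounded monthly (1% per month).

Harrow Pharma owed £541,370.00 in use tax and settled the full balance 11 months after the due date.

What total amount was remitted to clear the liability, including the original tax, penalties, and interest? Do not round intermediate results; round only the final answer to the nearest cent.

£739,331.87

Penalty (uncapped): 11 × 2.75% × £541,370.00 = £163,764.43…; cap = 25% × £541,370.00 = £135,342.50 → penalty = £135,342.50
Interest: £541,370.00 × ((1 + 0.01)^11 − 1) = £541,370.00 × 0.1156683… = £62,619.3728…
Total = £541,370.00 + £135,342.5000 + £62,619.3728… = £739,331.87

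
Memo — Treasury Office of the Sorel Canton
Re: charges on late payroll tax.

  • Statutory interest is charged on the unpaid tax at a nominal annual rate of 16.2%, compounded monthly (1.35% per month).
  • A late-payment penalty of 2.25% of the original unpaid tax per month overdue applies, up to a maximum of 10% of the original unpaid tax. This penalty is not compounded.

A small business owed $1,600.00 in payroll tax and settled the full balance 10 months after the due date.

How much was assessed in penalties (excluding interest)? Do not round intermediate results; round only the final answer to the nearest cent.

Penalty (uncapped): 10 × 2.25% × $1,600.00 = $360.00; cap = 10% × $1,600.00 = $160.00 → penalty = $160.00

$160.00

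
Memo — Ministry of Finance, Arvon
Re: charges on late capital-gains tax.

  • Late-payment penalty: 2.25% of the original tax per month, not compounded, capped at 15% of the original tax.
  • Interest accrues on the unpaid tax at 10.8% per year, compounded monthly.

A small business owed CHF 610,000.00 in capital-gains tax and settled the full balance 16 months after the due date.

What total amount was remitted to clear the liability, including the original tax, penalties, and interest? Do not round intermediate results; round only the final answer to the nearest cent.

Penalty (uncapped): 16 × 2.25% × CHF 610,000.00 = CHF 219,600.00; cap = 15% × CHF 610,000.00 = CHF 91,500.00 → penalty = CHF 91,500.00
Interest (10.8%/yr ÷ 12 = 0.9%/month): CHF 610,000.00 × ((1 + 0.009)^16 − 1) = CHF 94,025.6704…
Total = CHF 610,000.00 + CHF 91,500.0000 + CHF 94,025.6704… = CHF 795,525.67

CHF 795,525.67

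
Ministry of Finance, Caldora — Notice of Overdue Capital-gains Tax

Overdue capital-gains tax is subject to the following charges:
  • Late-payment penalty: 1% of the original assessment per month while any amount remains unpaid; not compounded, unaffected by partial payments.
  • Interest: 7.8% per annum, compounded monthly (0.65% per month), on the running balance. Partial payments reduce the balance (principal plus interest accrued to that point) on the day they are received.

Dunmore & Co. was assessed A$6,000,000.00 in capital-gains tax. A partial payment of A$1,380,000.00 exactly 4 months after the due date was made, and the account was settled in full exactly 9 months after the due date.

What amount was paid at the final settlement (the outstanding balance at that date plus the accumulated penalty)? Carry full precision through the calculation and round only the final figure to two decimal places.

Balance at month 4: A$6,000,000.0000 × (1 + 0.0065)^4 = A$6,157,527.6017…
After A$1,380,000.00 payment: A$6,157,527.6017… − A$1,380,000.00 = A$4,777,527.6017…
Balance at month 9: A$4,777,527.6017… × (1 + 0.0065)^5 = A$4,934,828.9172…
Penalty: 9 × 1% × A$6,000,000.00 = A$540,000.00
Final settlement = outstanding balance + penalty = A$4,934,828.9172… + A$540,000.00 = A$5,474,828.92

A$5,474,828.92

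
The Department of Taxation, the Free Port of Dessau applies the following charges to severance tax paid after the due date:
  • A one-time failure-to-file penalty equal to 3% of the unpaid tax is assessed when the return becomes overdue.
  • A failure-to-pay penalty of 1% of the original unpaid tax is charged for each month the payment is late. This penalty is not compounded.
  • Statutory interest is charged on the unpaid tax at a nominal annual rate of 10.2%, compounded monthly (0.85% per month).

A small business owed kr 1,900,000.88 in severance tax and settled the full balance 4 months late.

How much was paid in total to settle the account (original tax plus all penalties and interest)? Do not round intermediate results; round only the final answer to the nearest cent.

Failure-to-file penalty: 3% × kr 1,900,000.88 = kr 57,000.03…
Failure-to-pay penalty: 4 × 1% × kr 1,900,000.88 = kr 76,000.04…
Interest: kr 1,900,000.88 × ((1 + 0.0085)^4 − 1) = kr 1,900,000.88 × 0.0344360… = kr 65,428.3576…
Total = kr 1,900,000.88 + kr 133,000.0616 + kr 65,428.3576… = kr 2,098,429.30

kr 2,098,429.30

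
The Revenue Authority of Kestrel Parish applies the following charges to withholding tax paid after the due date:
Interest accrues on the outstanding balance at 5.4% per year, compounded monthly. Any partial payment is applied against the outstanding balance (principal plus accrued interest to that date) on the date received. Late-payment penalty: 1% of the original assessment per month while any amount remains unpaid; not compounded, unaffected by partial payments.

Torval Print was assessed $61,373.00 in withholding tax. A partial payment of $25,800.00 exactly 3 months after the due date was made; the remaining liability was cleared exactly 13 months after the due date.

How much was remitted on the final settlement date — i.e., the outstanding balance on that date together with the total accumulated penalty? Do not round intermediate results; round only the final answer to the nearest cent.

$46,055.57

Monthly rate = 5.4% ÷ 12 = 0.45%
Balance at month 3: $61,373.0000 × (1 + 0.0045)^3 = $62,205.2695…
After $25,800.00 payment: $62,205.2695… − $25,800.00 = $36,405.2695…
Balance at month 13: $36,405.2695… × (1 + 0.0045)^10 = $38,077.0822…
Penalty: 13 × 1% × $61,373.00 = $7,978.49
Final settlement = outstanding balance + penalty = $38,077.0822… + $7,978.49 = $46,055.57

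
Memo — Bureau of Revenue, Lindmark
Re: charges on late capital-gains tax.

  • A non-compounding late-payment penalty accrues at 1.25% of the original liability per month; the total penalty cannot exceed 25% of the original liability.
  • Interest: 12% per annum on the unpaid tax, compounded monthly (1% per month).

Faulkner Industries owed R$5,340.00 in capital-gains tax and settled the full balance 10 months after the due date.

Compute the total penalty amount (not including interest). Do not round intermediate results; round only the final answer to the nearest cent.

Penalty: 10 × 1.25% × R$5,340.00 = R$667.50 (below the 25% cap of R$1,335.00)

R$667.50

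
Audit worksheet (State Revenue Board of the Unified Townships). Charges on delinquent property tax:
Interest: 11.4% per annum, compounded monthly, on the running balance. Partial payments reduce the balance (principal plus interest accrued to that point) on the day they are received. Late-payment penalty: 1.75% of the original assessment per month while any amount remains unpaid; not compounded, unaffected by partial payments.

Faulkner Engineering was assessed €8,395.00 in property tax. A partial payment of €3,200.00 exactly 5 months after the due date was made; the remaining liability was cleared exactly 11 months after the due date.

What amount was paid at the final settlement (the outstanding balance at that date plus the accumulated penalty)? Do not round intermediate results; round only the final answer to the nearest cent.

Monthly rate = 11.4% ÷ 12 = 0.95%
Balance at month 5: €8,395.0000 × (1 + 0.0095)^5 = €8,801.4113…
After €3,200.00 payment: €8,801.4113… − €3,200.00 = €5,601.4113…
Balance at month 11: €5,601.4113… × (1 + 0.0095)^6 = €5,928.3714…
Penalty: 11 × 1.75% × €8,395.00 = €1,616.04…
Final settlement = outstanding balance + penalty = €5,928.3714… + €1,616.04… = €7,544.41

€7,544.41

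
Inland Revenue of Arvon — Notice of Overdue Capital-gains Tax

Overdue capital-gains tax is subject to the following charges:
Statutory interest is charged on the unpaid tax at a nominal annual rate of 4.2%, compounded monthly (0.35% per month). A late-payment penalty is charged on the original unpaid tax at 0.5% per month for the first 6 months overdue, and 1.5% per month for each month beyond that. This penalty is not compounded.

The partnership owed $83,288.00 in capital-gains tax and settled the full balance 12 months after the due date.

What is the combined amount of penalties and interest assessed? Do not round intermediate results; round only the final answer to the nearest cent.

Penalty, months 1–6: 6 × 0.5% × $83,288.00 = $2,498.64
Penalty, months 7–12: 6 × 1.5% × $83,288.00 = $7,495.92
Interest: $83,288.00 × ((1 + 0.0035)^12 − 1) = $83,288.00 × 0.0428180… = $3,566.2262…
Penalties + interest = $9,994.5600 + $3,566.2262… = $13,560.79

$13,560.79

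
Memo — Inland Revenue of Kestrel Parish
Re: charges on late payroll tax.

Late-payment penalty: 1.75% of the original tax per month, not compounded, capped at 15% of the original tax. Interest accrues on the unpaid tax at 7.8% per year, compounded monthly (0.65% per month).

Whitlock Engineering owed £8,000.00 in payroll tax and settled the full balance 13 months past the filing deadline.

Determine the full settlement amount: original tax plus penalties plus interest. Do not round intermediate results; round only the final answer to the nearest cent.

£9,903.00

Penalty (uncapped): 13 × 1.75% × £8,000.00 = £1,820.00; cap = 15% × £8,000.00 = £1,200.00 → penalty = £1,200.00
Interest: £8,000.00 × ((1 + 0.0065)^13 − 1) = £8,000.00 × 0.0878753… = £703.0027…
Total = £8,000.00 + £1,200.0000 + £703.0027… = £9,903.00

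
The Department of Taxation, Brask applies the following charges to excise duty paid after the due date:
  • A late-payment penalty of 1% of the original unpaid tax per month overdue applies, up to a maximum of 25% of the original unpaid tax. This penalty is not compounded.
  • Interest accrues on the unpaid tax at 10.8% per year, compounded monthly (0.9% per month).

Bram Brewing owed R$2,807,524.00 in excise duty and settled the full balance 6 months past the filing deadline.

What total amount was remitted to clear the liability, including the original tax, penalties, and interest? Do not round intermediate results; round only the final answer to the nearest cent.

Penalty: 6 × 1% × R$2,807,524.00 = R$168,451.44 (below the 25% cap of R$701,881.00)
Interest: R$2,807,524.00 × ((1 + 0.009)^6 − 1) = R$2,807,524.00 × 0.0552297… = R$155,058.6487…
Total = R$2,807,524.00 + R$168,451.4400 + R$155,058.6487… = R$3,131,034.09

R$3,131,034.09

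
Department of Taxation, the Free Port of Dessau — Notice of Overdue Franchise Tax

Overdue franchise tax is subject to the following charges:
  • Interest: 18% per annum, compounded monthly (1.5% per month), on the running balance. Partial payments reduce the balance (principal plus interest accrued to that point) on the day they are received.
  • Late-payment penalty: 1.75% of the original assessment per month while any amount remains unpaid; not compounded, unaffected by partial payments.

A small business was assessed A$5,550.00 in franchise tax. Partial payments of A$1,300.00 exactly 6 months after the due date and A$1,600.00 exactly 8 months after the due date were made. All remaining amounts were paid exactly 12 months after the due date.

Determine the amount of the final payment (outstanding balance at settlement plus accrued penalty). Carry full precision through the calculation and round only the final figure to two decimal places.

Balance at month 6: A$5,550.0000 × (1 + 0.015)^6 = A$6,068.6101…
After A$1,300.00 payment: A$6,068.6101… − A$1,300.00 = A$4,768.6101…
Balance at month 8: A$4,768.6101… × (1 + 0.015)^2 = A$4,912.7414…
After A$1,600.00 payment: A$4,912.7414… − A$1,600.00 = A$3,312.7414…
Balance at month 12: A$3,312.7414… × (1 + 0.015)^4 = A$3,516.0229…
Penalty: 12 × 1.75% × A$5,550.00 = A$1,165.50
Final settlement = outstanding balance + penalty = A$3,516.0229… + A$1,165.50 = A$4,681.52

A$4,681.52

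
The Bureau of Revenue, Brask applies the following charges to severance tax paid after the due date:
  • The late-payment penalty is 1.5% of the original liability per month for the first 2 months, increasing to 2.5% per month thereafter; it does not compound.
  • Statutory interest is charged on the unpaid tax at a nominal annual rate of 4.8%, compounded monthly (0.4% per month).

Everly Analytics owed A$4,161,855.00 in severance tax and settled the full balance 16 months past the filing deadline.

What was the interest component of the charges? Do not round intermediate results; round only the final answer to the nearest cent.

Interest: A$4,161,855.00 × ((1 + 0.004)^16 − 1) = A$4,161,855.00 × 0.0659563… = A$274,500.6003…

A$274,500.60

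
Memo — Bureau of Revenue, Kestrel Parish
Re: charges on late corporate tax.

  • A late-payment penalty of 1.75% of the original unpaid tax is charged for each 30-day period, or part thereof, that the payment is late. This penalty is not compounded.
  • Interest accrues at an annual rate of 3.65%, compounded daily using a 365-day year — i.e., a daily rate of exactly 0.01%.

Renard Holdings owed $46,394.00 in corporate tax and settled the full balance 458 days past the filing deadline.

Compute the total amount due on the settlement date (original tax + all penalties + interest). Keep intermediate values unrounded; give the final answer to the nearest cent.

$61,558.46

Penalty periods: ⌈458/30⌉ = 16; penalty = 16 × 1.75% × $46,394.00 = $12,990.32
Interest: $46,394.00 × ((1 + 0.0001)^458 − 1) = $46,394.00 × 0.04686262… = $2,174.1444…
Total = $46,394.00 + $12,990.3200 + $2,174.1444… = $61,558.46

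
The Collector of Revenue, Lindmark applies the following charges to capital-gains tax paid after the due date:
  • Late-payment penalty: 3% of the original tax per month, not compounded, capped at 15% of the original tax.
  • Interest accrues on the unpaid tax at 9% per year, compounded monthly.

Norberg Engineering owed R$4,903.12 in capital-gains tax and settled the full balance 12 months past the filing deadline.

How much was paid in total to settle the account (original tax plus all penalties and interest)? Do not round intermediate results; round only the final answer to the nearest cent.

Penalty (uncapped): 12 × 3% × R$4,903.12 = R$1,765.12…; cap = 15% × R$4,903.12 = R$735.47… → penalty = R$735.47…
Interest (9%/yr ÷ 12 = 0.75%/month): R$4,903.12 × ((1 + 0.0075)^12 − 1) = R$459.9465…
Total = R$4,903.12 + R$735.4680 + R$459.9465… = R$6,098.53

R$6,098.53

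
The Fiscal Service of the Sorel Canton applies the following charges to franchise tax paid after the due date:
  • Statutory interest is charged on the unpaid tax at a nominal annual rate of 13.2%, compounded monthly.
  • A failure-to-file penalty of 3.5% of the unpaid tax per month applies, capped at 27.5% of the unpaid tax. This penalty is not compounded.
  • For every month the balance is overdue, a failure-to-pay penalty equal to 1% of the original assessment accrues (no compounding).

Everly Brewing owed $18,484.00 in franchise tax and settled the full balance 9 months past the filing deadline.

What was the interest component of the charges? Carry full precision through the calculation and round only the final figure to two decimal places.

Interest (13.2%/yr ÷ 12 = 1.1%/month): $18,484.00 × ((1 + 0.011)^9 − 1) = $1,912.5334…

$1,912.53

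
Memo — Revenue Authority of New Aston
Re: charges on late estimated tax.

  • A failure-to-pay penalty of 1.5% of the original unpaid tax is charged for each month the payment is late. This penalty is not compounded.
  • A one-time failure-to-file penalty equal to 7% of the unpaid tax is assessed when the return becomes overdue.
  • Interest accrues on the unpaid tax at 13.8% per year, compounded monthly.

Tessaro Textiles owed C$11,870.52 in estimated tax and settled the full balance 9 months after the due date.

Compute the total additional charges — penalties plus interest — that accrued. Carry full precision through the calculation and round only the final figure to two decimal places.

Failure-to-file penalty: 7% × C$11,870.52 = C$830.94…
Failure-to-pay penalty: 9 × 1.5% × C$11,870.52 = C$1,602.52…
Interest (13.8%/yr ÷ 12 = 1.15%/month): C$11,870.52 × ((1 + 0.0115)^9 − 1) = C$1,286.6573…
Penalties + interest = C$2,433.4566 + C$1,286.6573… = C$3,720.11

C$3,720.11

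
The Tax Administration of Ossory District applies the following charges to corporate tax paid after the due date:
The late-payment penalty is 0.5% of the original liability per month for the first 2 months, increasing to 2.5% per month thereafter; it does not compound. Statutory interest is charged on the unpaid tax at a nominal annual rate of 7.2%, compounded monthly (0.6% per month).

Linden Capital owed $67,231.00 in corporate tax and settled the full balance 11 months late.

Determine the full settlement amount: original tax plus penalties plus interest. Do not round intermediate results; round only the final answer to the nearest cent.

$87,603.07

Penalty, months 1–2: 2 × 0.5% × $67,231.00 = $672.31
Penalty, months 3–11: 9 × 2.5% × $67,231.00 = $15,126.98…
Interest: $67,231.00 × ((1 + 0.006)^11 − 1) = $67,231.00 × 0.0680161… = $4,572.7885…
Total = $67,231.00 + $15,799.2850 + $4,572.7885… = $87,603.07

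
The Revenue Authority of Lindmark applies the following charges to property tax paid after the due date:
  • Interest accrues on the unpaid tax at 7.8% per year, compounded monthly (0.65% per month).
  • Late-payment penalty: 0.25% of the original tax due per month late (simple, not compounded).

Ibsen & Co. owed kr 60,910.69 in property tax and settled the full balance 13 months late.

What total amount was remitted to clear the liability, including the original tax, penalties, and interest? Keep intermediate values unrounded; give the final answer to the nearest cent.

kr 68,242.83

Late-payment penalty = 0.25% × kr 60,910.69 × 13 mo = kr 1,979.60…
Interest: kr 60,910.69 × ((1 + 0.0065)^13 − 1) = kr 60,910.69 × 0.0878753… = kr 5,352.5472…
Total = kr 60,910.69 + kr 1,979.5974… + kr 5,352.5472… = kr 68,242.83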